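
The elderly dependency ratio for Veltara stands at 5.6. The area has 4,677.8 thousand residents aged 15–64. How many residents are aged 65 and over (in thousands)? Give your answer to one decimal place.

Aged 65 and over: 262.0

Old-age dependency ratio = elderly / working-age × 100
5.6 = E / 4,677.8 × 100
⇒ 262.0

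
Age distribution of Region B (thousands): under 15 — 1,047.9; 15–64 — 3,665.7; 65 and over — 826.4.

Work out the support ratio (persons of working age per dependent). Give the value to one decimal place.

Support ratio = 3,665.7 / (1,047.9 + 826.4) = 3,665.7 / 1,874.3 = 2.0

Support ratio: 2.0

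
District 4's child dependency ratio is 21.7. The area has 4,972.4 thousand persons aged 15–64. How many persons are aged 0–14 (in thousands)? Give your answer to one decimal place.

Aged 0–14: 1,079.0

Youth dependency ratio = youth / working-age × 100
21.7 = Y / 4,972.4 × 100
⇒ 1,079.0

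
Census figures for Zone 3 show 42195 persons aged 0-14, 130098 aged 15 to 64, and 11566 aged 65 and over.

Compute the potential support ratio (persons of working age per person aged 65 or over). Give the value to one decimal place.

Potential support ratio = 130098 / 11566 = 11.2

Potential support ratio: 11.2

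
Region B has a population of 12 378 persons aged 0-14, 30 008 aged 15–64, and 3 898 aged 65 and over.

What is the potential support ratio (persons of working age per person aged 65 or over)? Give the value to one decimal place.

Potential support ratio = 30 008 / 3 898 = 7.7

Potential support ratio: 7.7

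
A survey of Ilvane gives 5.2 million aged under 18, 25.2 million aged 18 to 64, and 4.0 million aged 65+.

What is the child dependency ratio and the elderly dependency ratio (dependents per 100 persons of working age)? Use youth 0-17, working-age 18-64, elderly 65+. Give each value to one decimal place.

Youth dependency ratio = 5.2 / 25.2 × 100 = 20.6
Old-age dependency ratio = 4.0 / 25.2 × 100 = 15.9

Youth dependency ratio: 20.6
Old-age dependency ratio: 15.9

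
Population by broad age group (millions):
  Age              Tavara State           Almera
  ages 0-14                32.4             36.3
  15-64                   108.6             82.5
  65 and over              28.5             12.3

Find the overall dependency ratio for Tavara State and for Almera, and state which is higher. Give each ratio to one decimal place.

Tavara State: 56.1
Almera: 58.9
Higher: Almera

Tavara State: (32.4 + 28.5) / 108.6 × 100 = 60.9 / 108.6 × 100 = 56.1
Almera: (36.3 + 12.3) / 82.5 × 100 = 48.6 / 82.5 × 100 = 58.9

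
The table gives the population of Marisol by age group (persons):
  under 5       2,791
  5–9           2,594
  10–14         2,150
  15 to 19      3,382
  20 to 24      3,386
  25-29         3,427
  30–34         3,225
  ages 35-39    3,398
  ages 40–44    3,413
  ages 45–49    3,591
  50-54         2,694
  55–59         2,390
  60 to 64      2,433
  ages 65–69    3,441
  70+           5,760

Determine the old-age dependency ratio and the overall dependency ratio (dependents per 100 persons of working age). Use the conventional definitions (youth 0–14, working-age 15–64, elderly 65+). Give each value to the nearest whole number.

0–14: 2,791 + 2,594 + 2,150 = 7,535
15–64: 3,382 + 3,386 + 3,427 + 3,225 + 3,398 + 3,413 + 3,591 + 2,694 + 2,390 + 2,433 = 31,339
65+: 3,441 + 5,760 = 9,201
Old-age dependency ratio = 9,201 / 31,339 × 100 = 29
Total dependency ratio = (7,535 + 9,201) / 31,339 × 100 = 16,736 / 31,339 × 100 = 53

Old-age dependency ratio: 29
Total dependency ratio: 53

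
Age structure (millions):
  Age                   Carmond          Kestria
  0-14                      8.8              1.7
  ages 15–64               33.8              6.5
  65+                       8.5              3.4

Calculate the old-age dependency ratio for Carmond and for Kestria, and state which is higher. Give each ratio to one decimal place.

Carmond: 8.5 / 33.8 × 100 = 25.1
Kestria: 3.4 / 6.5 × 100 = 52.3

Carmond: 25.1
Kestria: 52.3
Higher: Kestria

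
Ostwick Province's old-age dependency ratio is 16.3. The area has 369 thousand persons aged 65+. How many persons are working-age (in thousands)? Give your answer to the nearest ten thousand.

Working-age: 2,260

Old-age dependency ratio = elderly / working-age × 100
16.3 = 369 / W × 100
⇒ 2,260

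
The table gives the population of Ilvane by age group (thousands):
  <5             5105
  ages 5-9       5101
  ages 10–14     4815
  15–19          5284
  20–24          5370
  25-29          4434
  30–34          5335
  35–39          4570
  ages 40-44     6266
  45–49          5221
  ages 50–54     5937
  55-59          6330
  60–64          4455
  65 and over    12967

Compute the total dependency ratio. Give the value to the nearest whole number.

Total dependency ratio: 53

0–14: 5105 + 5101 + 4815 = 15021
15–64: 5284 + 5370 + 4434 + 5335 + 4570 + 6266 + 5221 + 5937 + 6330 + 4455 = 53202
65+: 12967
Total dependency ratio = (15021 + 12967) / 53202 × 100 = 27988 / 53202 × 100 = 53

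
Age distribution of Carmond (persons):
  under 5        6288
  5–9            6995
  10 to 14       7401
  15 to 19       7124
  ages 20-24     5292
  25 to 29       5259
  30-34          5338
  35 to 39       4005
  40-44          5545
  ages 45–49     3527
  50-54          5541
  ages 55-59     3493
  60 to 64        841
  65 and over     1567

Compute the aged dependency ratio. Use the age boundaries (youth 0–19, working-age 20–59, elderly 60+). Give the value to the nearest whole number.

0–19: 6288 + 6995 + 7401 + 7124 = 27808
20–59: 5292 + 5259 + 5338 + 4005 + 5545 + 3527 + 5541 + 3493 = 38000
60+: 841 + 1567 = 2408
Old-age dependency ratio = 2408 / 38000 × 100 = 6

Old-age dependency ratio: 6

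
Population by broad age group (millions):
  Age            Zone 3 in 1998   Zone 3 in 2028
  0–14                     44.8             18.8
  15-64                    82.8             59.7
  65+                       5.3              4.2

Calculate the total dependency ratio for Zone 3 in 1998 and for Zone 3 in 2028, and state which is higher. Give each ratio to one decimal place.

Zone 3 in 1998: 60.5
Zone 3 in 2028: 38.5
Higher: Zone 3 in 1998

Zone 3 in 1998: (44.8 + 5.3) / 82.8 × 100 = 50.1 / 82.8 × 100 = 60.5
Zone 3 in 2028: (18.8 + 4.2) / 59.7 × 100 = 23.0 / 59.7 × 100 = 38.5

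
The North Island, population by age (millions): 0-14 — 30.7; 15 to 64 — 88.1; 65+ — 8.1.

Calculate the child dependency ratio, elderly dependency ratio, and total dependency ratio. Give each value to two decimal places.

Youth dependency ratio = 30.7 / 88.1 × 100 = 34.85
Old-age dependency ratio = 8.1 / 88.1 × 100 = 9.19
Total dependency ratio = (30.7 + 8.1) / 88.1 × 100 = 38.8 / 88.1 × 100 = 44.04

Youth dependency ratio: 34.85
Old-age dependency ratio: 9.19
Total dependency ratio: 44.04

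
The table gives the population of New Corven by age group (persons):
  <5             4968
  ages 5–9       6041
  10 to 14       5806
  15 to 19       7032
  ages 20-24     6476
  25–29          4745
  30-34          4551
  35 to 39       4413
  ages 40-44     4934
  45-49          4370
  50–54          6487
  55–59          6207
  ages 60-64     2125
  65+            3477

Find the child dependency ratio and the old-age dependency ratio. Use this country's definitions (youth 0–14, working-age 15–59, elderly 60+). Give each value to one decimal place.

0–14: 4968 + 6041 + 5806 = 16815
15–59: 7032 + 6476 + 4745 + 4551 + 4413 + 4934 + 4370 + 6487 + 6207 = 49215
60+: 2125 + 3477 = 5602
Youth dependency ratio = 16815 / 49215 × 100 = 34.2
Old-age dependency ratio = 5602 / 49215 × 100 = 11.4

Youth dependency ratio: 34.2
Old-age dependency ratio: 11.4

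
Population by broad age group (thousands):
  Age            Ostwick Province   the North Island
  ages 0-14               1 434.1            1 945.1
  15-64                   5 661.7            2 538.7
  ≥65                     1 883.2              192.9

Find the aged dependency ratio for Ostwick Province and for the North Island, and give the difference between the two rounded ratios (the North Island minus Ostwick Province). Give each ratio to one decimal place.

Ostwick Province: 33.3
the North Island: 7.6
Difference: -25.7

Ostwick Province: 1 883.2 / 5 661.7 × 100 = 33.3
the North Island: 192.9 / 2 538.7 × 100 = 7.6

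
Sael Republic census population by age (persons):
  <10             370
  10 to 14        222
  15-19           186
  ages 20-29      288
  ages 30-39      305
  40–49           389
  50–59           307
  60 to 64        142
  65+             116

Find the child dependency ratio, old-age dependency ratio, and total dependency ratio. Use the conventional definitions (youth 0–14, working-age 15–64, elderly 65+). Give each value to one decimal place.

0–14: 370 + 222 = 592
15–64: 186 + 288 + 305 + 389 + 307 + 142 = 1 617
65+: 116
Youth dependency ratio = 592 / 1 617 × 100 = 36.6
Old-age dependency ratio = 116 / 1 617 × 100 = 7.2
Total dependency ratio = (592 + 116) / 1 617 × 100 = 708 / 1 617 × 100 = 43.8

Youth dependency ratio: 36.6
Old-age dependency ratio: 7.2
Total dependency ratio: 43.8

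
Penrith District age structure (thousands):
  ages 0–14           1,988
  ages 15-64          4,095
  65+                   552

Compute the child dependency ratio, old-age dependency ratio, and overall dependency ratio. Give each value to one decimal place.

Youth dependency ratio = 1,988 / 4,095 × 100 = 48.5
Old-age dependency ratio = 552 / 4,095 × 100 = 13.5
Total dependency ratio = (1,988 + 552) / 4,095 × 100 = 2,540 / 4,095 × 100 = 62.0

Youth dependency ratio: 48.5
Old-age dependency ratio: 13.5
Total dependency ratio: 62.0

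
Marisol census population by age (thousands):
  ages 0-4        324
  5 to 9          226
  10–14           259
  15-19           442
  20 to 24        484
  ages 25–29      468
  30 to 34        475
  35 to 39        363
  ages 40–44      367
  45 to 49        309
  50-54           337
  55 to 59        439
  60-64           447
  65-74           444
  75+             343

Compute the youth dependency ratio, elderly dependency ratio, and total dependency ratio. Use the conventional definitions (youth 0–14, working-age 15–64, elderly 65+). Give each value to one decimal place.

Youth dependency ratio: 19.6
Old-age dependency ratio: 19.1
Total dependency ratio: 38.6

0–14: 324 + 226 + 259 = 809
15–64: 442 + 484 + 468 + 475 + 363 + 367 + 309 + 337 + 439 + 447 = 4131
65+: 444 + 343 = 787
Youth dependency ratio = 809 / 4131 × 100 = 19.6
Old-age dependency ratio = 787 / 4131 × 100 = 19.1
Total dependency ratio = (809 + 787) / 4131 × 100 = 1596 / 4131 × 100 = 38.6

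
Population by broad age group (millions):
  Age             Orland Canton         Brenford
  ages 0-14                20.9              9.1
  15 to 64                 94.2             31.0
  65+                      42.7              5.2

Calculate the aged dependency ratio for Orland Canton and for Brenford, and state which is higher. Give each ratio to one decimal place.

Orland Canton: 45.3
Brenford: 16.8
Higher: Orland Canton

Orland Canton: 42.7 / 94.2 × 100 = 45.3
Brenford: 5.2 / 31.0 × 100 = 16.8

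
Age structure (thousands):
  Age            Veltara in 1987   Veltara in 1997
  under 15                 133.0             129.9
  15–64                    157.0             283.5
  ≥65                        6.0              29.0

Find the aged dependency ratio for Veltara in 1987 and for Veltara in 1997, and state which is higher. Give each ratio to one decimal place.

Veltara in 1987: 6.0 / 157.0 × 100 = 3.8
Veltara in 1997: 29.0 / 283.5 × 100 = 10.2

Veltara in 1987: 3.8
Veltara in 1997: 10.2
Higher: Veltara in 1997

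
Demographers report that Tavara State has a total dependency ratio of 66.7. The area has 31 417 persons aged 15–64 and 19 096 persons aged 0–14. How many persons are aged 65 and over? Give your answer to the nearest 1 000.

Aged 65 and over: 2 000

Total dependency ratio = (youth + elderly) / working-age × 100
66.7 = (19 096 + E) / 31 417 × 100
⇒ 2 000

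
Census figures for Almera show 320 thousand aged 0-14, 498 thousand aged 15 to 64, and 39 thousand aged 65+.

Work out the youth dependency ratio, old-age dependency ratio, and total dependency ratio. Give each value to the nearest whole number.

Youth dependency ratio = 320 / 498 × 100 = 64
Old-age dependency ratio = 39 / 498 × 100 = 8
Total dependency ratio = (320 + 39) / 498 × 100 = 359 / 498 × 100 = 72

Youth dependency ratio: 64
Old-age dependency ratio: 8
Total dependency ratio: 72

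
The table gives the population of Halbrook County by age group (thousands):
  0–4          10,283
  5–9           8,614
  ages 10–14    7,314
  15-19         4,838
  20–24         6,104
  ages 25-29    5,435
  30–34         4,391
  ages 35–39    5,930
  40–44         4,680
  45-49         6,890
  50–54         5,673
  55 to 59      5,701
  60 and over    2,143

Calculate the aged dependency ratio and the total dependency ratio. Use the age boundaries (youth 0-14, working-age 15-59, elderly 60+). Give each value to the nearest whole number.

Old-age dependency ratio: 4
Total dependency ratio: 57

0–14: 10,283 + 8,614 + 7,314 = 26,211
15–59: 4,838 + 6,104 + 5,435 + 4,391 + 5,930 + 4,680 + 6,890 + 5,673 + 5,701 = 49,642
60+: 2,143
Old-age dependency ratio = 2,143 / 49,642 × 100 = 4
Total dependency ratio = (26,211 + 2,143) / 49,642 × 100 = 28,354 / 49,642 × 100 = 57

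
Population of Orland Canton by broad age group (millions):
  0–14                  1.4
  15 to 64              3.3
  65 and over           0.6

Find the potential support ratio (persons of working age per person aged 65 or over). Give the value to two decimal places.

Potential support ratio = 3.3 / 0.6 = 5.50

Potential support ratio: 5.50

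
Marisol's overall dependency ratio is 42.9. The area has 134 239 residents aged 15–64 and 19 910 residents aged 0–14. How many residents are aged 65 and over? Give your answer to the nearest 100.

Aged 65 and over: 37 700

Total dependency ratio = (youth + elderly) / working-age × 100
42.9 = (19 910 + E) / 134 239 × 100
⇒ 37 700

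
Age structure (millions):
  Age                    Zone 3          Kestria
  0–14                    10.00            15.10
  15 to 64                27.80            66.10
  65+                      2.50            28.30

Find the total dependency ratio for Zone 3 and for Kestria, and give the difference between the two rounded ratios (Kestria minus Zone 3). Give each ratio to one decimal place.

Zone 3: (10.00 + 2.50) / 27.80 × 100 = 12.50 / 27.80 × 100 = 45.0
Kestria: (15.10 + 28.30) / 66.10 × 100 = 43.40 / 66.10 × 100 = 65.7

Zone 3: 45.0
Kestria: 65.7
Difference: +20.7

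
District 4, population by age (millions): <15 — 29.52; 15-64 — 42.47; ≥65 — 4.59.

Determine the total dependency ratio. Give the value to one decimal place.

Total dependency ratio: 80.3

Total dependency ratio = (29.52 + 4.59) / 42.47 × 100 = 34.11 / 42.47 × 100 = 80.3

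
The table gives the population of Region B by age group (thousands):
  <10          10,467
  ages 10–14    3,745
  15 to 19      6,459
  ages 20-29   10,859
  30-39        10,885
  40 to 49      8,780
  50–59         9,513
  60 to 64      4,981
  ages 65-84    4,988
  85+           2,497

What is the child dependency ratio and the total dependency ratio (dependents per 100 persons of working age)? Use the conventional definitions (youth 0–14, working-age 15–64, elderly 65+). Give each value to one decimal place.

Youth dependency ratio: 27.6
Total dependency ratio: 42.1

0–14: 10,467 + 3,745 = 14,212
15–64: 6,459 + 10,859 + 10,885 + 8,780 + 9,513 + 4,981 = 51,477
65+: 4,988 + 2,497 = 7,485
Youth dependency ratio = 14,212 / 51,477 × 100 = 27.6
Total dependency ratio = (14,212 + 7,485) / 51,477 × 100 = 21,697 / 51,477 × 100 = 42.1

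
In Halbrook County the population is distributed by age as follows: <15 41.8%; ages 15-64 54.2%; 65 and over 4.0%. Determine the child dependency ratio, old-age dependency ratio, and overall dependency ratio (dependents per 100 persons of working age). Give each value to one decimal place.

Youth dependency ratio: 77.1
Old-age dependency ratio: 7.4
Total dependency ratio: 84.5

Youth dependency ratio = 41.8 / 54.2 × 100 = 77.1
Old-age dependency ratio = 4.0 / 54.2 × 100 = 7.4
Total dependency ratio = (41.8 + 4.0) / 54.2 × 100 = 45.8 / 54.2 × 100 = 84.5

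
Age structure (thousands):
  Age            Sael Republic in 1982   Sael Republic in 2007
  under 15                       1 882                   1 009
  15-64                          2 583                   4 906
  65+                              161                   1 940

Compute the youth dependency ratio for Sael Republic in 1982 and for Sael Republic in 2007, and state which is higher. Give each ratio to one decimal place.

Sael Republic in 1982: 1 882 / 2 583 × 100 = 72.9
Sael Republic in 2007: 1 009 / 4 906 × 100 = 20.6

Sael Republic in 1982: 72.9
Sael Republic in 2007: 20.6
Higher: Sael Republic in 1982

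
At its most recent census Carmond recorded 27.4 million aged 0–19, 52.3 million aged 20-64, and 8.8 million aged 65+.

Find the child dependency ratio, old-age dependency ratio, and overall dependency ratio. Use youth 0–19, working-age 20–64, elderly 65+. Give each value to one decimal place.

Youth dependency ratio = 27.4 / 52.3 × 100 = 52.4
Old-age dependency ratio = 8.8 / 52.3 × 100 = 16.8
Total dependency ratio = (27.4 + 8.8) / 52.3 × 100 = 36.2 / 52.3 × 100 = 69.2

Youth dependency ratio: 52.4
Old-age dependency ratio: 16.8
Total dependency ratio: 69.2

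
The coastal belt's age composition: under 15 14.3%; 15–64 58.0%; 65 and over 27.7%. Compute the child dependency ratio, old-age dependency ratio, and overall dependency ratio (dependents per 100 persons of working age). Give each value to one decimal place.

Youth dependency ratio: 24.7
Old-age dependency ratio: 47.8
Total dependency ratio: 72.4

Youth dependency ratio = 14.3 / 58.0 × 100 = 24.7
Old-age dependency ratio = 27.7 / 58.0 × 100 = 47.8
Total dependency ratio = (14.3 + 27.7) / 58.0 × 100 = 42.0 / 58.0 × 100 = 72.4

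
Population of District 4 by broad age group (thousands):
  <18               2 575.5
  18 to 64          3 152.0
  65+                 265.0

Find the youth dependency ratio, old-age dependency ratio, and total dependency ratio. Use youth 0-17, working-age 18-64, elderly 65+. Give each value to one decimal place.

Youth dependency ratio: 81.7
Old-age dependency ratio: 8.4
Total dependency ratio: 90.1

Youth dependency ratio = 2 575.5 / 3 152.0 × 100 = 81.7
Old-age dependency ratio = 265.0 / 3 152.0 × 100 = 8.4
Total dependency ratio = (2 575.5 + 265.0) / 3 152.0 × 100 = 2 840.5 / 3 152.0 × 100 = 90.1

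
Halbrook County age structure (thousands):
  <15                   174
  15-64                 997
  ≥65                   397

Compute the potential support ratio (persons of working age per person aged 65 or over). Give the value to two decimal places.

Potential support ratio: 2.51

Potential support ratio = 997 / 397 = 2.51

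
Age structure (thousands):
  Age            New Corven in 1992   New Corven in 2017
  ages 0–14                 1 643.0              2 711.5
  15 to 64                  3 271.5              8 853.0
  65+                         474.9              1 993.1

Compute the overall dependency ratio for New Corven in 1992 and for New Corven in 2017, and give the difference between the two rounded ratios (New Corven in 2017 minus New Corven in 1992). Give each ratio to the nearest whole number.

New Corven in 1992: 65
New Corven in 2017: 53
Difference: -12

New Corven in 1992: (1 643.0 + 474.9) / 3 271.5 × 100 = 2 117.9 / 3 271.5 × 100 = 65
New Corven in 2017: (2 711.5 + 1 993.1) / 8 853.0 × 100 = 4 704.6 / 8 853.0 × 100 = 53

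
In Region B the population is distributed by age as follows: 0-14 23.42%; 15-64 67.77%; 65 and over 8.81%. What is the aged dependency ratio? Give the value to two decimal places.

Old-age dependency ratio: 13.00

Old-age dependency ratio = 8.81 / 67.77 × 100 = 13.00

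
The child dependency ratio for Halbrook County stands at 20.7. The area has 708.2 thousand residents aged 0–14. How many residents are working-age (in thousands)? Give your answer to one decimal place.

Working-age: 3,421.3

Youth dependency ratio = youth / working-age × 100
20.7 = 708.2 / W × 100
⇒ 3,421.3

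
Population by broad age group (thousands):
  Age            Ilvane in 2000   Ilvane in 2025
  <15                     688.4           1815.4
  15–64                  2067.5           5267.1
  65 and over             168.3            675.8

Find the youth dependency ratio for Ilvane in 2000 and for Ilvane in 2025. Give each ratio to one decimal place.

Ilvane in 2000: 33.3
Ilvane in 2025: 34.5

Ilvane in 2000: 688.4 / 2067.5 × 100 = 33.3
Ilvane in 2025: 1815.4 / 5267.1 × 100 = 34.5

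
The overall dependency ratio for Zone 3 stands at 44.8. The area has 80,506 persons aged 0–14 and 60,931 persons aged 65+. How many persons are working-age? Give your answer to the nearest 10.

Working-age: 315,710

Total dependency ratio = (youth + elderly) / working-age × 100
44.8 = (80,506 + 60,931) / W × 100
⇒ 315,710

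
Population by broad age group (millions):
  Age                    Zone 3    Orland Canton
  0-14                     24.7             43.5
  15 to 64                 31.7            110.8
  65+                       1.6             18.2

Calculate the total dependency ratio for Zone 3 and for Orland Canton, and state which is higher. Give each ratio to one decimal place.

Zone 3: 83.0
Orland Canton: 55.7
Higher: Zone 3

Zone 3: (24.7 + 1.6) / 31.7 × 100 = 26.3 / 31.7 × 100 = 83.0
Orland Canton: (43.5 + 18.2) / 110.8 × 100 = 61.7 / 110.8 × 100 = 55.7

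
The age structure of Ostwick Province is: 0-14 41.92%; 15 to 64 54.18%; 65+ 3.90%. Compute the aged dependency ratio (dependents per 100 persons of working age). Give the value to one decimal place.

Old-age dependency ratio: 7.2

Old-age dependency ratio = 3.90 / 54.18 × 100 = 7.2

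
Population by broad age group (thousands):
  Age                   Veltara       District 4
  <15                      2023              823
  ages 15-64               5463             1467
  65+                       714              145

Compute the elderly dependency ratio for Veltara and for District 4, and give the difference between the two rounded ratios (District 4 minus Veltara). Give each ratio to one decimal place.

Veltara: 714 / 5463 × 100 = 13.1
District 4: 145 / 1467 × 100 = 9.9

Veltara: 13.1
District 4: 9.9
Difference: -3.2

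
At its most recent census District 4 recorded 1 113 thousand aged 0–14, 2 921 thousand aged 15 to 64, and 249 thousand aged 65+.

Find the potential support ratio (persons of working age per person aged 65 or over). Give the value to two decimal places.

Potential support ratio = 2 921 / 249 = 11.73

Potential support ratio: 11.73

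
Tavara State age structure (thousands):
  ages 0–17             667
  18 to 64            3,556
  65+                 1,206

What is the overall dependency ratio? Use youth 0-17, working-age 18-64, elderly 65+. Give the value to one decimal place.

Total dependency ratio: 52.7

Total dependency ratio = (667 + 1,206) / 3,556 × 100 = 1,873 / 3,556 × 100 = 52.7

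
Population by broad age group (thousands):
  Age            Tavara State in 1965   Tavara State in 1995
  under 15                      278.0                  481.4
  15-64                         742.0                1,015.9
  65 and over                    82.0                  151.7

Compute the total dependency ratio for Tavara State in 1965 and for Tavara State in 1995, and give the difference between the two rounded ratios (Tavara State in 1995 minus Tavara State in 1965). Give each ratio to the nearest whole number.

Tavara State in 1965: (278.0 + 82.0) / 742.0 × 100 = 360.0 / 742.0 × 100 = 49
Tavara State in 1995: (481.4 + 151.7) / 1,015.9 × 100 = 633.1 / 1,015.9 × 100 = 62

Tavara State in 1965: 49
Tavara State in 1995: 62
Difference: +13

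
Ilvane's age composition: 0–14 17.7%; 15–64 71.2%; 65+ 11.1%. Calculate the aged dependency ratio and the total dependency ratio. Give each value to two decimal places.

Old-age dependency ratio: 15.59
Total dependency ratio: 40.45

Old-age dependency ratio = 11.1 / 71.2 × 100 = 15.59
Total dependency ratio = (17.7 + 11.1) / 71.2 × 100 = 28.8 / 71.2 × 100 = 40.45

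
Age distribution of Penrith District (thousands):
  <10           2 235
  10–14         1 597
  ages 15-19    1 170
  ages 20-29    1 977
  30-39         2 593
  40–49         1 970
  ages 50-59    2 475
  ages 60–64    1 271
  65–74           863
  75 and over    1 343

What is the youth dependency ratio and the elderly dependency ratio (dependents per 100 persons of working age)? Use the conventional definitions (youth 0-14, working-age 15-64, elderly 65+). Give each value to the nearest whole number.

Youth dependency ratio: 33
Old-age dependency ratio: 19

0–14: 2 235 + 1 597 = 3 832
15–64: 1 170 + 1 977 + 2 593 + 1 970 + 2 475 + 1 271 = 11 456
65+: 863 + 1 343 = 2 206
Youth dependency ratio = 3 832 / 11 456 × 100 = 33
Old-age dependency ratio = 2 206 / 11 456 × 100 = 19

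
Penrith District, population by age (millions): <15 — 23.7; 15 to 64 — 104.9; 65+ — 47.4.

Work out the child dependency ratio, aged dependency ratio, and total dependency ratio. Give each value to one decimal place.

Youth dependency ratio: 22.6
Old-age dependency ratio: 45.2
Total dependency ratio: 67.8

Youth dependency ratio = 23.7 / 104.9 × 100 = 22.6
Old-age dependency ratio = 47.4 / 104.9 × 100 = 45.2
Total dependency ratio = (23.7 + 47.4) / 104.9 × 100 = 71.1 / 104.9 × 100 = 67.8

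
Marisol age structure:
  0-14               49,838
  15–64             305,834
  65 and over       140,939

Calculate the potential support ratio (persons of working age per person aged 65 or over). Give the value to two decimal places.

Potential support ratio: 2.17

Potential support ratio = 305,834 / 140,939 = 2.17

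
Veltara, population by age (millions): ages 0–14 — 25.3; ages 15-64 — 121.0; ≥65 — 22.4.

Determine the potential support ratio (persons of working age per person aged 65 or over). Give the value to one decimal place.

Potential support ratio: 5.4

Potential support ratio = 121.0 / 22.4 = 5.4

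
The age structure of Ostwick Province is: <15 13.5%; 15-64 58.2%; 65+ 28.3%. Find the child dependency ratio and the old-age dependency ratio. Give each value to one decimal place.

Youth dependency ratio = 13.5 / 58.2 × 100 = 23.2
Old-age dependency ratio = 28.3 / 58.2 × 100 = 48.6

Youth dependency ratio: 23.2
Old-age dependency ratio: 48.6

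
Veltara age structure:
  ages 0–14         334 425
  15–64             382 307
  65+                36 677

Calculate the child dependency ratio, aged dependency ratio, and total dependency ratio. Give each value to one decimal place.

Youth dependency ratio: 87.5
Old-age dependency ratio: 9.6
Total dependency ratio: 97.1

Youth dependency ratio = 334 425 / 382 307 × 100 = 87.5
Old-age dependency ratio = 36 677 / 382 307 × 100 = 9.6
Total dependency ratio = (334 425 + 36 677) / 382 307 × 100 = 371 102 / 382 307 × 100 = 97.1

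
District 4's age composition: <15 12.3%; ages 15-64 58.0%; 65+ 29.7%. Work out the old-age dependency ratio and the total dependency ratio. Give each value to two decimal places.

Old-age dependency ratio: 51.21
Total dependency ratio: 72.41

Old-age dependency ratio = 29.7 / 58.0 × 100 = 51.21
Total dependency ratio = (12.3 + 29.7) / 58.0 × 100 = 42.0 / 58.0 × 100 = 72.41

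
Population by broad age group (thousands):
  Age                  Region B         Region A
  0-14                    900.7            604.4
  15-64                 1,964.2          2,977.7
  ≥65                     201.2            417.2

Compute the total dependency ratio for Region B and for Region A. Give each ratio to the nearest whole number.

Region B: (900.7 + 201.2) / 1,964.2 × 100 = 1,101.9 / 1,964.2 × 100 = 56
Region A: (604.4 + 417.2) / 2,977.7 × 100 = 1,021.6 / 2,977.7 × 100 = 34

Region B: 56
Region A: 34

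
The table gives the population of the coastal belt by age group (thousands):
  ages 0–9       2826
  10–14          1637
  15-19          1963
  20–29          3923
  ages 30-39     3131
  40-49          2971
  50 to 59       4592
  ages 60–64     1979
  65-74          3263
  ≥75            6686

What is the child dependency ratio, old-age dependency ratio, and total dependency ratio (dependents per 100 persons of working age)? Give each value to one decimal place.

0–14: 2826 + 1637 = 4463
15–64: 1963 + 3923 + 3131 + 2971 + 4592 + 1979 = 18559
65+: 3263 + 6686 = 9949
Youth dependency ratio = 4463 / 18559 × 100 = 24.0
Old-age dependency ratio = 9949 / 18559 × 100 = 53.6
Total dependency ratio = (4463 + 9949) / 18559 × 100 = 14412 / 18559 × 100 = 77.7

Youth dependency ratio: 24.0
Old-age dependency ratio: 53.6
Total dependency ratio: 77.7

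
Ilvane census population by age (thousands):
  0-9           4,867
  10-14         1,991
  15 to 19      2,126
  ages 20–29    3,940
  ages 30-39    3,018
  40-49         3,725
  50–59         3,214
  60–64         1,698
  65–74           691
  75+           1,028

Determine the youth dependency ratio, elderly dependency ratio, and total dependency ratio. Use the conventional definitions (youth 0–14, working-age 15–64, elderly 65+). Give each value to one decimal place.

0–14: 4,867 + 1,991 = 6,858
15–64: 2,126 + 3,940 + 3,018 + 3,725 + 3,214 + 1,698 = 17,721
65+: 691 + 1,028 = 1,719
Youth dependency ratio = 6,858 / 17,721 × 100 = 38.7
Old-age dependency ratio = 1,719 / 17,721 × 100 = 9.7
Total dependency ratio = (6,858 + 1,719) / 17,721 × 100 = 8,577 / 17,721 × 100 = 48.4

Youth dependency ratio: 38.7
Old-age dependency ratio: 9.7
Total dependency ratio: 48.4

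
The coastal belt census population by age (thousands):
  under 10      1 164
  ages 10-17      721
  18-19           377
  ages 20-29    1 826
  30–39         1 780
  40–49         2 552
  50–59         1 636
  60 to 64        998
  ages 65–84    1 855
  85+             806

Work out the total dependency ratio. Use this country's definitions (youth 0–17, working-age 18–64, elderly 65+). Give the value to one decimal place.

Total dependency ratio: 49.6

0–17: 1 164 + 721 = 1 885
18–64: 377 + 1 826 + 1 780 + 2 552 + 1 636 + 998 = 9 169
65+: 1 855 + 806 = 2 661
Total dependency ratio = (1 885 + 2 661) / 9 169 × 100 = 4 546 / 9 169 × 100 = 49.6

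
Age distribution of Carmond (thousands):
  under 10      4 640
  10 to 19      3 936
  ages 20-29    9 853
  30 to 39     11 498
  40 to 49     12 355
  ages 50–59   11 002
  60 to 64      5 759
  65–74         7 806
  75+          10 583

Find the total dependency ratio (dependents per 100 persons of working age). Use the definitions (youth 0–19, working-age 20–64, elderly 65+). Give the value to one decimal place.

Total dependency ratio: 53.4

0–19: 4 640 + 3 936 = 8 576
20–64: 9 853 + 11 498 + 12 355 + 11 002 + 5 759 = 50 467
65+: 7 806 + 10 583 = 18 389
Total dependency ratio = (8 576 + 18 389) / 50 467 × 100 = 26 965 / 50 467 × 100 = 53.4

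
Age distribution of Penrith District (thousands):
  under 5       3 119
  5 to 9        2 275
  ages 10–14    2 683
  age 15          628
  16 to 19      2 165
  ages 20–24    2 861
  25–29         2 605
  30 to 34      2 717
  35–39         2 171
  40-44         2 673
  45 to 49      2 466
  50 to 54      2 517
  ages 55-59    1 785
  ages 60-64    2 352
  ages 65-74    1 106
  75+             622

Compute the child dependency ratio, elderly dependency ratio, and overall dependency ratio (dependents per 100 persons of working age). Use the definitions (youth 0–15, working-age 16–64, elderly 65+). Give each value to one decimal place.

Youth dependency ratio: 35.8
Old-age dependency ratio: 7.1
Total dependency ratio: 42.9

0–15: 3 119 + 2 275 + 2 683 + 628 = 8 705
16–64: 2 165 + 2 861 + 2 605 + 2 717 + 2 171 + 2 673 + 2 466 + 2 517 + 1 785 + 2 352 = 24 312
65+: 1 106 + 622 = 1 728
Youth dependency ratio = 8 705 / 24 312 × 100 = 35.8
Old-age dependency ratio = 1 728 / 24 312 × 100 = 7.1
Total dependency ratio = (8 705 + 1 728) / 24 312 × 100 = 10 433 / 24 312 × 100 = 42.9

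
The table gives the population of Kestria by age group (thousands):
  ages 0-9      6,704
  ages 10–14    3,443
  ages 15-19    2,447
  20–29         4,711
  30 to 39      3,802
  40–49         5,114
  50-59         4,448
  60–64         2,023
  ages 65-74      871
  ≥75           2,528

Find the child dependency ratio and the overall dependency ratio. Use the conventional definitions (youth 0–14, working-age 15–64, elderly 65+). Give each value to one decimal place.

Youth dependency ratio: 45.0
Total dependency ratio: 60.1

0–14: 6,704 + 3,443 = 10,147
15–64: 2,447 + 4,711 + 3,802 + 5,114 + 4,448 + 2,023 = 22,545
65+: 871 + 2,528 = 3,399
Youth dependency ratio = 10,147 / 22,545 × 100 = 45.0
Total dependency ratio = (10,147 + 3,399) / 22,545 × 100 = 13,546 / 22,545 × 100 = 60.1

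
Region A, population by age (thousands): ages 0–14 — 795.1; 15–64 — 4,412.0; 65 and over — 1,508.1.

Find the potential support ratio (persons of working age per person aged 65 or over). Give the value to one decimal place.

Potential support ratio = 4,412.0 / 1,508.1 = 2.9

Potential support ratio: 2.9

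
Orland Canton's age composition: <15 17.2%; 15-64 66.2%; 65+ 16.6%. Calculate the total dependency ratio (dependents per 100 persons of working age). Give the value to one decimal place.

Total dependency ratio = (17.2 + 16.6) / 66.2 × 100 = 33.8 / 66.2 × 100 = 51.1

Total dependency ratio: 51.1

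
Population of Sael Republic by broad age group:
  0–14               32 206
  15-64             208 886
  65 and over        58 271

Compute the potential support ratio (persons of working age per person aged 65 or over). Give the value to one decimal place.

Potential support ratio = 208 886 / 58 271 = 3.6

Potential support ratio: 3.6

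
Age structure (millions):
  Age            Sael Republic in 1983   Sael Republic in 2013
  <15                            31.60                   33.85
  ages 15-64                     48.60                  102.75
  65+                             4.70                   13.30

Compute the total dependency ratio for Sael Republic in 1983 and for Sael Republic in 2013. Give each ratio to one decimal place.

Sael Republic in 1983: (31.60 + 4.70) / 48.60 × 100 = 36.30 / 48.60 × 100 = 74.7
Sael Republic in 2013: (33.85 + 13.30) / 102.75 × 100 = 47.15 / 102.75 × 100 = 45.9

Sael Republic in 1983: 74.7
Sael Republic in 2013: 45.9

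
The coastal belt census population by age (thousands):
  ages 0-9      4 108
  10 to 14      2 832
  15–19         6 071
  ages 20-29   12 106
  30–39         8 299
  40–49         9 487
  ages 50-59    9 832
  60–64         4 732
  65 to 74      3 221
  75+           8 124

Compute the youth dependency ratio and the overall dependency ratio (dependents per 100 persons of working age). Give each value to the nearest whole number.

0–14: 4 108 + 2 832 = 6 940
15–64: 6 071 + 12 106 + 8 299 + 9 487 + 9 832 + 4 732 = 50 527
65+: 3 221 + 8 124 = 11 345
Youth dependency ratio = 6 940 / 50 527 × 100 = 14
Total dependency ratio = (6 940 + 11 345) / 50 527 × 100 = 18 285 / 50 527 × 100 = 36

Youth dependency ratio: 14
Total dependency ratio: 36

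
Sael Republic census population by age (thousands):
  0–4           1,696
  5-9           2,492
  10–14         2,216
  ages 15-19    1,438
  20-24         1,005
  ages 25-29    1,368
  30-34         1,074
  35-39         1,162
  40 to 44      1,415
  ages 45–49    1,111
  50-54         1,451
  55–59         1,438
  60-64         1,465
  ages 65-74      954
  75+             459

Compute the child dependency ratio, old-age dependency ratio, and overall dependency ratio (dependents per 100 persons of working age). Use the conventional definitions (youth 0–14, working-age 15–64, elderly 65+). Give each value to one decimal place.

Youth dependency ratio: 49.5
Old-age dependency ratio: 10.9
Total dependency ratio: 60.5

0–14: 1,696 + 2,492 + 2,216 = 6,404
15–64: 1,438 + 1,005 + 1,368 + 1,074 + 1,162 + 1,415 + 1,111 + 1,451 + 1,438 + 1,465 = 12,927
65+: 954 + 459 = 1,413
Youth dependency ratio = 6,404 / 12,927 × 100 = 49.5
Old-age dependency ratio = 1,413 / 12,927 × 100 = 10.9
Total dependency ratio = (6,404 + 1,413) / 12,927 × 100 = 7,817 / 12,927 × 100 = 60.5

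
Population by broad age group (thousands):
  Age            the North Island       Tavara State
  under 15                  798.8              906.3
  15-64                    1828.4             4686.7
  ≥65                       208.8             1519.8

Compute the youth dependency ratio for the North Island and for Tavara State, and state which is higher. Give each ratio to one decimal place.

the North Island: 798.8 / 1828.4 × 100 = 43.7
Tavara State: 906.3 / 4686.7 × 100 = 19.3

the North Island: 43.7
Tavara State: 19.3
Higher: the North Island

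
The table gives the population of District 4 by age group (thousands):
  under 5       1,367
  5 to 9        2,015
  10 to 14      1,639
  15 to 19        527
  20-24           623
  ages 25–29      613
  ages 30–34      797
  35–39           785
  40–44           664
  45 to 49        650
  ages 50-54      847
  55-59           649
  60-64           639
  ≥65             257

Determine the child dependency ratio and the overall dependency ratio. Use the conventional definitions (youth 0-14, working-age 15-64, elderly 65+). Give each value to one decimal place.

0–14: 1,367 + 2,015 + 1,639 = 5,021
15–64: 527 + 623 + 613 + 797 + 785 + 664 + 650 + 847 + 649 + 639 = 6,794
65+: 257
Youth dependency ratio = 5,021 / 6,794 × 100 = 73.9
Total dependency ratio = (5,021 + 257) / 6,794 × 100 = 5,278 / 6,794 × 100 = 77.7

Youth dependency ratio: 73.9
Total dependency ratio: 77.7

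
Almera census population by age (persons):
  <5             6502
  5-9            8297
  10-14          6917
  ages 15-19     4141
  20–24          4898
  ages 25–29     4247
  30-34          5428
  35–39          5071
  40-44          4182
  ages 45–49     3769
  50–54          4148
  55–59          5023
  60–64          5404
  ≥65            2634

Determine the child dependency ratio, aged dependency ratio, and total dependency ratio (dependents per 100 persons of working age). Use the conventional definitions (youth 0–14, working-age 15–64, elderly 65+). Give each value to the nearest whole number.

0–14: 6502 + 8297 + 6917 = 21716
15–64: 4141 + 4898 + 4247 + 5428 + 5071 + 4182 + 3769 + 4148 + 5023 + 5404 = 46311
65+: 2634
Youth dependency ratio = 21716 / 46311 × 100 = 47
Old-age dependency ratio = 2634 / 46311 × 100 = 6
Total dependency ratio = (21716 + 2634) / 46311 × 100 = 24350 / 46311 × 100 = 53

Youth dependency ratio: 47
Old-age dependency ratio: 6
Total dependency ratio: 53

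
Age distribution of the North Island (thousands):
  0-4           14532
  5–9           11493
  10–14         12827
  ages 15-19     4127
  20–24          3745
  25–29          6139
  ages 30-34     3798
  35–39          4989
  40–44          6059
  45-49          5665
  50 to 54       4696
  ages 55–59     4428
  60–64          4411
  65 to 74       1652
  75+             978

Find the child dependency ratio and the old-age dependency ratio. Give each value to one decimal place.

0–14: 14532 + 11493 + 12827 = 38852
15–64: 4127 + 3745 + 6139 + 3798 + 4989 + 6059 + 5665 + 4696 + 4428 + 4411 = 48057
65+: 1652 + 978 = 2630
Youth dependency ratio = 38852 / 48057 × 100 = 80.8
Old-age dependency ratio = 2630 / 48057 × 100 = 5.5

Youth dependency ratio: 80.8
Old-age dependency ratio: 5.5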